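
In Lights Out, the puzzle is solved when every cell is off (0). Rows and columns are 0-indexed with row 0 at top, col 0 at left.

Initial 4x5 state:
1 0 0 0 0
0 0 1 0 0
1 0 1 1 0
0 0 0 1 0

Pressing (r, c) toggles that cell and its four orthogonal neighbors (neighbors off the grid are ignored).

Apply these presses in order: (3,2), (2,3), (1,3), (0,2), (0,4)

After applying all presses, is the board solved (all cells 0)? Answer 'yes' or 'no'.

After press 1 at (3,2):
1 0 0 0 0
0 0 1 0 0
1 0 0 1 0
0 1 1 0 0

After press 2 at (2,3):
1 0 0 0 0
0 0 1 1 0
1 0 1 0 1
0 1 1 1 0

After press 3 at (1,3):
1 0 0 1 0
0 0 0 0 1
1 0 1 1 1
0 1 1 1 0

After press 4 at (0,2):
1 1 1 0 0
0 0 1 0 1
1 0 1 1 1
0 1 1 1 0

After press 5 at (0,4):
1 1 1 1 1
0 0 1 0 0
1 0 1 1 1
0 1 1 1 0

Lights still on: 13

Answer: no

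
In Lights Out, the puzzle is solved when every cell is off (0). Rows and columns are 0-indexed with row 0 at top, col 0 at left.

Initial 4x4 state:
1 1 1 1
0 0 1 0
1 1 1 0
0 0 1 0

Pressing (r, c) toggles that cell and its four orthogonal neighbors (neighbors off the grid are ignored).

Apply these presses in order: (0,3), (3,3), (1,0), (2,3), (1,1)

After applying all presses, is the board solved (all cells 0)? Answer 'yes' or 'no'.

Answer: yes

Derivation:
After press 1 at (0,3):
1 1 0 0
0 0 1 1
1 1 1 0
0 0 1 0

After press 2 at (3,3):
1 1 0 0
0 0 1 1
1 1 1 1
0 0 0 1

After press 3 at (1,0):
0 1 0 0
1 1 1 1
0 1 1 1
0 0 0 1

After press 4 at (2,3):
0 1 0 0
1 1 1 0
0 1 0 0
0 0 0 0

After press 5 at (1,1):
0 0 0 0
0 0 0 0
0 0 0 0
0 0 0 0

Lights still on: 0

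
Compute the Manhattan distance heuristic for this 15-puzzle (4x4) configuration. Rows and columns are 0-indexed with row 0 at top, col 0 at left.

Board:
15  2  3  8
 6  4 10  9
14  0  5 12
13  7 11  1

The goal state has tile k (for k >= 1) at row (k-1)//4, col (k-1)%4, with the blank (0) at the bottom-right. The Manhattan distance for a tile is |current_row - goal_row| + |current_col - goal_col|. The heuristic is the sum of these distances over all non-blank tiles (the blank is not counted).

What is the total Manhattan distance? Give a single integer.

Tile 15: (0,0)->(3,2) = 5
Tile 2: (0,1)->(0,1) = 0
Tile 3: (0,2)->(0,2) = 0
Tile 8: (0,3)->(1,3) = 1
Tile 6: (1,0)->(1,1) = 1
Tile 4: (1,1)->(0,3) = 3
Tile 10: (1,2)->(2,1) = 2
Tile 9: (1,3)->(2,0) = 4
Tile 14: (2,0)->(3,1) = 2
Tile 5: (2,2)->(1,0) = 3
Tile 12: (2,3)->(2,3) = 0
Tile 13: (3,0)->(3,0) = 0
Tile 7: (3,1)->(1,2) = 3
Tile 11: (3,2)->(2,2) = 1
Tile 1: (3,3)->(0,0) = 6
Sum: 5 + 0 + 0 + 1 + 1 + 3 + 2 + 4 + 2 + 3 + 0 + 0 + 3 + 1 + 6 = 31

Answer: 31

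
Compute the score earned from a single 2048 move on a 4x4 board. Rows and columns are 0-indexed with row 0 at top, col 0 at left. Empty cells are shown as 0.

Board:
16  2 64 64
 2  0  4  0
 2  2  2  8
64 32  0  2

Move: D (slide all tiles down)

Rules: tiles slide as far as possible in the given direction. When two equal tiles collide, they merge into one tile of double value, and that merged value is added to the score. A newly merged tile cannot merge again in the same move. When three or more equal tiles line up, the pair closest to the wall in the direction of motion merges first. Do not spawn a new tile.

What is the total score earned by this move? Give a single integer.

Answer: 8

Derivation:
Slide down:
col 0: [16, 2, 2, 64] -> [0, 16, 4, 64]  score +4 (running 4)
col 1: [2, 0, 2, 32] -> [0, 0, 4, 32]  score +4 (running 8)
col 2: [64, 4, 2, 0] -> [0, 64, 4, 2]  score +0 (running 8)
col 3: [64, 0, 8, 2] -> [0, 64, 8, 2]  score +0 (running 8)
Board after move:
 0  0  0  0
16  0 64 64
 4  4  4  8
64 32  2  2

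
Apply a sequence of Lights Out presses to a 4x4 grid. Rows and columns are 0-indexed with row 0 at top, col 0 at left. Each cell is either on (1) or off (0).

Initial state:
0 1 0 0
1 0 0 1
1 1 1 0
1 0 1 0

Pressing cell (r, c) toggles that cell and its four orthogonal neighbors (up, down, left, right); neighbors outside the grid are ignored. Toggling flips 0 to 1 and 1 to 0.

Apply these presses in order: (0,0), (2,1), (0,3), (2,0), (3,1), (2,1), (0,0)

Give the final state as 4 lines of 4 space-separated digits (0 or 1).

After press 1 at (0,0):
1 0 0 0
0 0 0 1
1 1 1 0
1 0 1 0

After press 2 at (2,1):
1 0 0 0
0 1 0 1
0 0 0 0
1 1 1 0

After press 3 at (0,3):
1 0 1 1
0 1 0 0
0 0 0 0
1 1 1 0

After press 4 at (2,0):
1 0 1 1
1 1 0 0
1 1 0 0
0 1 1 0

After press 5 at (3,1):
1 0 1 1
1 1 0 0
1 0 0 0
1 0 0 0

After press 6 at (2,1):
1 0 1 1
1 0 0 0
0 1 1 0
1 1 0 0

After press 7 at (0,0):
0 1 1 1
0 0 0 0
0 1 1 0
1 1 0 0

Answer: 0 1 1 1
0 0 0 0
0 1 1 0
1 1 0 0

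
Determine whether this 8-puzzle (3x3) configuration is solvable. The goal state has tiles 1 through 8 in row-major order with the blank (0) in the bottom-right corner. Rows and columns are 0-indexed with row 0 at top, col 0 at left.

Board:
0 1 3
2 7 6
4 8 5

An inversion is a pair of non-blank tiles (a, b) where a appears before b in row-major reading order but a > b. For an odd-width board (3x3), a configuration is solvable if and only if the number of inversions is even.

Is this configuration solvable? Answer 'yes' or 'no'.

Inversions (pairs i<j in row-major order where tile[i] > tile[j] > 0): 7
7 is odd, so the puzzle is not solvable.

Answer: no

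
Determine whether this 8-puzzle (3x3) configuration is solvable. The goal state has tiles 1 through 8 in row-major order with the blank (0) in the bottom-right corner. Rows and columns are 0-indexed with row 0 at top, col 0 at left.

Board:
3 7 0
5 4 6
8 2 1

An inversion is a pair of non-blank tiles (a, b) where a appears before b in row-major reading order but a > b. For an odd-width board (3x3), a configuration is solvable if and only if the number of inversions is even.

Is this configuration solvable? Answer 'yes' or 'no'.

Inversions (pairs i<j in row-major order where tile[i] > tile[j] > 0): 17
17 is odd, so the puzzle is not solvable.

Answer: no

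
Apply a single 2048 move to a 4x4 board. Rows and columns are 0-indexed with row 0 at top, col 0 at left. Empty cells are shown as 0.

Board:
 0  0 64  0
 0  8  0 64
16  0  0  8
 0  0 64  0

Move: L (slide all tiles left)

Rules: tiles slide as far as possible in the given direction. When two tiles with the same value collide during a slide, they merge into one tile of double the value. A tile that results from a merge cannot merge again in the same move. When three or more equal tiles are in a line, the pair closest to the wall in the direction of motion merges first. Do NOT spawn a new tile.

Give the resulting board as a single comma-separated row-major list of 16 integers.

Slide left:
row 0: [0, 0, 64, 0] -> [64, 0, 0, 0]
row 1: [0, 8, 0, 64] -> [8, 64, 0, 0]
row 2: [16, 0, 0, 8] -> [16, 8, 0, 0]
row 3: [0, 0, 64, 0] -> [64, 0, 0, 0]

Answer: 64, 0, 0, 0, 8, 64, 0, 0, 16, 8, 0, 0, 64, 0, 0, 0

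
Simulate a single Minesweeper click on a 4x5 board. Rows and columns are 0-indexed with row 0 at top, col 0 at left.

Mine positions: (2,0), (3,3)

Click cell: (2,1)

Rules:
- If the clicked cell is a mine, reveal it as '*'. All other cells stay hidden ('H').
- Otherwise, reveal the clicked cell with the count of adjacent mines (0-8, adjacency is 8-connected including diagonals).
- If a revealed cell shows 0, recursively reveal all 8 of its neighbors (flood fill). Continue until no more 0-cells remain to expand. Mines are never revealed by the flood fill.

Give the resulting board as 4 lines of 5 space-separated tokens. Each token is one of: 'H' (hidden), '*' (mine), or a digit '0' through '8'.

H H H H H
H H H H H
H 1 H H H
H H H H H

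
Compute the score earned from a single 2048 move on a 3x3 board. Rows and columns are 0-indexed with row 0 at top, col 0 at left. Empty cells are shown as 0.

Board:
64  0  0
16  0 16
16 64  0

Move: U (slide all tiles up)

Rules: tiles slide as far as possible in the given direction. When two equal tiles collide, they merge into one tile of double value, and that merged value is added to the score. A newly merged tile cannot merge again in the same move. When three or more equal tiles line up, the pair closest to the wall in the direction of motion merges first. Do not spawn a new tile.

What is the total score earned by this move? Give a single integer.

Slide up:
col 0: [64, 16, 16] -> [64, 32, 0]  score +32 (running 32)
col 1: [0, 0, 64] -> [64, 0, 0]  score +0 (running 32)
col 2: [0, 16, 0] -> [16, 0, 0]  score +0 (running 32)
Board after move:
64 64 16
32  0  0
 0  0  0

Answer: 32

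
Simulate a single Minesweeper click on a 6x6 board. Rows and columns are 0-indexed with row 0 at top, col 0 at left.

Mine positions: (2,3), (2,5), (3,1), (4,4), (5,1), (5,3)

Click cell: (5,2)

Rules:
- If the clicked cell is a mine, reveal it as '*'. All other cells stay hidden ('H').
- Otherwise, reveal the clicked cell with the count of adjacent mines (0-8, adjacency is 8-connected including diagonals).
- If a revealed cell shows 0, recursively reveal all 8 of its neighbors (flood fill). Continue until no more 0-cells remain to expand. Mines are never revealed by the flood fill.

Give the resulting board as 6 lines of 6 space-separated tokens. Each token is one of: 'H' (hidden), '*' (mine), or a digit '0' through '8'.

H H H H H H
H H H H H H
H H H H H H
H H H H H H
H H H H H H
H H 2 H H H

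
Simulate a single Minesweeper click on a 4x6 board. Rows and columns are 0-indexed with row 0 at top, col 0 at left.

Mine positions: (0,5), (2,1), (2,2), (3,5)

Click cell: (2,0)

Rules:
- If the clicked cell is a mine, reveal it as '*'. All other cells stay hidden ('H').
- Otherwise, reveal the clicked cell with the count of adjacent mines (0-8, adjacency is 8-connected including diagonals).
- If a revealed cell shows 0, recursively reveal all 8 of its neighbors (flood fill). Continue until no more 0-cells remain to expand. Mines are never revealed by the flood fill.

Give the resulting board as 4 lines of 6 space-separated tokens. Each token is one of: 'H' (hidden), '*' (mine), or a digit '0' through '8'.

H H H H H H
H H H H H H
1 H H H H H
H H H H H H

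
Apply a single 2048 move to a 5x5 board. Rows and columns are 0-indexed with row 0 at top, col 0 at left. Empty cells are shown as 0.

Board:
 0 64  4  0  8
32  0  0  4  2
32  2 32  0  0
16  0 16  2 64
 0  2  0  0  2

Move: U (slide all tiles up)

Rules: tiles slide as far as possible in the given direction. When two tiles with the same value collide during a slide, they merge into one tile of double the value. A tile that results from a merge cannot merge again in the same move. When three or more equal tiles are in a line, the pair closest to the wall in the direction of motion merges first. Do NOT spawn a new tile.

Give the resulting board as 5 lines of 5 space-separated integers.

Slide up:
col 0: [0, 32, 32, 16, 0] -> [64, 16, 0, 0, 0]
col 1: [64, 0, 2, 0, 2] -> [64, 4, 0, 0, 0]
col 2: [4, 0, 32, 16, 0] -> [4, 32, 16, 0, 0]
col 3: [0, 4, 0, 2, 0] -> [4, 2, 0, 0, 0]
col 4: [8, 2, 0, 64, 2] -> [8, 2, 64, 2, 0]

Answer: 64 64  4  4  8
16  4 32  2  2
 0  0 16  0 64
 0  0  0  0  2
 0  0  0  0  0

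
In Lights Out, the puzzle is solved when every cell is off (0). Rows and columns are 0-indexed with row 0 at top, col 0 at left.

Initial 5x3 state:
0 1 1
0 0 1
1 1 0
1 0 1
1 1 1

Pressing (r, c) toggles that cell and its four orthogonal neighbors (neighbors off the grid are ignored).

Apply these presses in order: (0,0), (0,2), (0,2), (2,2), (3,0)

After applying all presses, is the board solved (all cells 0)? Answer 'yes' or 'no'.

Answer: no

Derivation:
After press 1 at (0,0):
1 0 1
1 0 1
1 1 0
1 0 1
1 1 1

After press 2 at (0,2):
1 1 0
1 0 0
1 1 0
1 0 1
1 1 1

After press 3 at (0,2):
1 0 1
1 0 1
1 1 0
1 0 1
1 1 1

After press 4 at (2,2):
1 0 1
1 0 0
1 0 1
1 0 0
1 1 1

After press 5 at (3,0):
1 0 1
1 0 0
0 0 1
0 1 0
0 1 1

Lights still on: 7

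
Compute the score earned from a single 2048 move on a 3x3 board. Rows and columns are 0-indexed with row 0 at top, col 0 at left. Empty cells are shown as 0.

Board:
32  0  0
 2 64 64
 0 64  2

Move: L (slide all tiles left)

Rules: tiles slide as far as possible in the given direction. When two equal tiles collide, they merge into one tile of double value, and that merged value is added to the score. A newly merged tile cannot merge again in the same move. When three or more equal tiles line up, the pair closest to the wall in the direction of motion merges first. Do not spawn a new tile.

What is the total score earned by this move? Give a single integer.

Answer: 128

Derivation:
Slide left:
row 0: [32, 0, 0] -> [32, 0, 0]  score +0 (running 0)
row 1: [2, 64, 64] -> [2, 128, 0]  score +128 (running 128)
row 2: [0, 64, 2] -> [64, 2, 0]  score +0 (running 128)
Board after move:
 32   0   0
  2 128   0
 64   2   0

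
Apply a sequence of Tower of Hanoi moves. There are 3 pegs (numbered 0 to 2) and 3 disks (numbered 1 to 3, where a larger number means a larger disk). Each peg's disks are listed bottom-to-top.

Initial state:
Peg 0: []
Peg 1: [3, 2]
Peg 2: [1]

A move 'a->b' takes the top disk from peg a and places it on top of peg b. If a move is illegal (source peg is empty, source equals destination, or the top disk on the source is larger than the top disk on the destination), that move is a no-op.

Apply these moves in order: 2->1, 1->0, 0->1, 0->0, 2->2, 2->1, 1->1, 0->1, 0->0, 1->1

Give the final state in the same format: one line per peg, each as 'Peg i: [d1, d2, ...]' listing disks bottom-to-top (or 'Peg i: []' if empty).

Answer: Peg 0: []
Peg 1: [3, 2, 1]
Peg 2: []

Derivation:
After move 1 (2->1):
Peg 0: []
Peg 1: [3, 2, 1]
Peg 2: []

After move 2 (1->0):
Peg 0: [1]
Peg 1: [3, 2]
Peg 2: []

After move 3 (0->1):
Peg 0: []
Peg 1: [3, 2, 1]
Peg 2: []

After move 4 (0->0):
Peg 0: []
Peg 1: [3, 2, 1]
Peg 2: []

After move 5 (2->2):
Peg 0: []
Peg 1: [3, 2, 1]
Peg 2: []

After move 6 (2->1):
Peg 0: []
Peg 1: [3, 2, 1]
Peg 2: []

After move 7 (1->1):
Peg 0: []
Peg 1: [3, 2, 1]
Peg 2: []

After move 8 (0->1):
Peg 0: []
Peg 1: [3, 2, 1]
Peg 2: []

After move 9 (0->0):
Peg 0: []
Peg 1: [3, 2, 1]
Peg 2: []

After move 10 (1->1):
Peg 0: []
Peg 1: [3, 2, 1]
Peg 2: []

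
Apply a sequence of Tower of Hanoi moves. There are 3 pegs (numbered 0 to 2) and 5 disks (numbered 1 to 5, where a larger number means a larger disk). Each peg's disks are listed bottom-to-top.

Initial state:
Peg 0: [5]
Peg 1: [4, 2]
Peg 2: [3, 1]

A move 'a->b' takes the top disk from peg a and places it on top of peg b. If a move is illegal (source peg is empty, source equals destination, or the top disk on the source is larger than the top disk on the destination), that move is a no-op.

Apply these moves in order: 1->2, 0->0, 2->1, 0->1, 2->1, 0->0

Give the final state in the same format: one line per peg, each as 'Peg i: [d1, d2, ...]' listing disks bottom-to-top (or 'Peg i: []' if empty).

Answer: Peg 0: [5]
Peg 1: [4, 2, 1]
Peg 2: [3]

Derivation:
After move 1 (1->2):
Peg 0: [5]
Peg 1: [4, 2]
Peg 2: [3, 1]

After move 2 (0->0):
Peg 0: [5]
Peg 1: [4, 2]
Peg 2: [3, 1]

After move 3 (2->1):
Peg 0: [5]
Peg 1: [4, 2, 1]
Peg 2: [3]

After move 4 (0->1):
Peg 0: [5]
Peg 1: [4, 2, 1]
Peg 2: [3]

After move 5 (2->1):
Peg 0: [5]
Peg 1: [4, 2, 1]
Peg 2: [3]

After move 6 (0->0):
Peg 0: [5]
Peg 1: [4, 2, 1]
Peg 2: [3]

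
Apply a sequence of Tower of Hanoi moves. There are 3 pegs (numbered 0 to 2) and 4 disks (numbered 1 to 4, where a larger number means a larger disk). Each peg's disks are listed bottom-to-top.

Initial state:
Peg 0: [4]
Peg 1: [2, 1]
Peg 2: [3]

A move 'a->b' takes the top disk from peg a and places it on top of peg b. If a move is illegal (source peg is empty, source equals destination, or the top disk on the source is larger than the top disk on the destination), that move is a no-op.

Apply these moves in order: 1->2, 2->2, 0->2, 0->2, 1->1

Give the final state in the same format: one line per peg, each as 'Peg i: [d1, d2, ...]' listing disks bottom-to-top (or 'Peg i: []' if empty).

After move 1 (1->2):
Peg 0: [4]
Peg 1: [2]
Peg 2: [3, 1]

After move 2 (2->2):
Peg 0: [4]
Peg 1: [2]
Peg 2: [3, 1]

After move 3 (0->2):
Peg 0: [4]
Peg 1: [2]
Peg 2: [3, 1]

After move 4 (0->2):
Peg 0: [4]
Peg 1: [2]
Peg 2: [3, 1]

After move 5 (1->1):
Peg 0: [4]
Peg 1: [2]
Peg 2: [3, 1]

Answer: Peg 0: [4]
Peg 1: [2]
Peg 2: [3, 1]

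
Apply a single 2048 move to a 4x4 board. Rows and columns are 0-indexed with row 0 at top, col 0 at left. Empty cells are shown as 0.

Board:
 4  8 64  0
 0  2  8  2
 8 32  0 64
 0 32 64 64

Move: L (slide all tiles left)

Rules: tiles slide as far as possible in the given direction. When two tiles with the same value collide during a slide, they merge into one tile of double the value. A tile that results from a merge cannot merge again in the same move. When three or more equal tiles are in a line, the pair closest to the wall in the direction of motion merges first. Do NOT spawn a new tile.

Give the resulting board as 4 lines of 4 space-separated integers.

Slide left:
row 0: [4, 8, 64, 0] -> [4, 8, 64, 0]
row 1: [0, 2, 8, 2] -> [2, 8, 2, 0]
row 2: [8, 32, 0, 64] -> [8, 32, 64, 0]
row 3: [0, 32, 64, 64] -> [32, 128, 0, 0]

Answer:   4   8  64   0
  2   8   2   0
  8  32  64   0
 32 128   0   0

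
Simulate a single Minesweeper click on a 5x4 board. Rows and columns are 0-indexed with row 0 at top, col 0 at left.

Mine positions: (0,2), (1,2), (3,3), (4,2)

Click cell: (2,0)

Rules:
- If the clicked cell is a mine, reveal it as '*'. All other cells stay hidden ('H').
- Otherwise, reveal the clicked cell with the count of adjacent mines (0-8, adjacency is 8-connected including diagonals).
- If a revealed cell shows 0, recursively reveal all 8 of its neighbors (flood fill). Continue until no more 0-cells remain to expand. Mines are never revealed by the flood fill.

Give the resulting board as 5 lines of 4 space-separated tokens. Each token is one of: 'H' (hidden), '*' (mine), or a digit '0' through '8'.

0 2 H H
0 2 H H
0 1 H H
0 1 H H
0 1 H H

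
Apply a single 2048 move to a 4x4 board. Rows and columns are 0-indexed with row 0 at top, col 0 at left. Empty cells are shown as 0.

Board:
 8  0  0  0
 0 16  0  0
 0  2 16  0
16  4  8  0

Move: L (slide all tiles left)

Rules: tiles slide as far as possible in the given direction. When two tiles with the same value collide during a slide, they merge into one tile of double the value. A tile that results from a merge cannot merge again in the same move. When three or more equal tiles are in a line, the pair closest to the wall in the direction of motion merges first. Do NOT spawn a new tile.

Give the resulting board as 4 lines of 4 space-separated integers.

Slide left:
row 0: [8, 0, 0, 0] -> [8, 0, 0, 0]
row 1: [0, 16, 0, 0] -> [16, 0, 0, 0]
row 2: [0, 2, 16, 0] -> [2, 16, 0, 0]
row 3: [16, 4, 8, 0] -> [16, 4, 8, 0]

Answer:  8  0  0  0
16  0  0  0
 2 16  0  0
16  4  8  0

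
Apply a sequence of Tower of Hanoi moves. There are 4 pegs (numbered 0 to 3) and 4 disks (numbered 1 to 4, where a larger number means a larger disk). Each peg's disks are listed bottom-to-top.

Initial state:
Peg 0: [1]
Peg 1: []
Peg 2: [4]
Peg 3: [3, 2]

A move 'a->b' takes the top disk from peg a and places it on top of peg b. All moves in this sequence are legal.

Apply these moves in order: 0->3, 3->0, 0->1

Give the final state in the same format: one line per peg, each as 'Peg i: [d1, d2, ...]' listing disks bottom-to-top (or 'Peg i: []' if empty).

After move 1 (0->3):
Peg 0: []
Peg 1: []
Peg 2: [4]
Peg 3: [3, 2, 1]

After move 2 (3->0):
Peg 0: [1]
Peg 1: []
Peg 2: [4]
Peg 3: [3, 2]

After move 3 (0->1):
Peg 0: []
Peg 1: [1]
Peg 2: [4]
Peg 3: [3, 2]

Answer: Peg 0: []
Peg 1: [1]
Peg 2: [4]
Peg 3: [3, 2]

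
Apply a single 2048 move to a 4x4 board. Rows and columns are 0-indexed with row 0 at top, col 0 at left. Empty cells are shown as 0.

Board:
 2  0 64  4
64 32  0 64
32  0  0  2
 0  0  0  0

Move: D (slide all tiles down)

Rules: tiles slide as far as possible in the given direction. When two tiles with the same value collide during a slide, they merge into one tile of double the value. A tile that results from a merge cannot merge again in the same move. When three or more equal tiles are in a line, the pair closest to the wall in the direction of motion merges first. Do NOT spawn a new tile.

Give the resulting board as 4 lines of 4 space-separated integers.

Answer:  0  0  0  0
 2  0  0  4
64  0  0 64
32 32 64  2

Derivation:
Slide down:
col 0: [2, 64, 32, 0] -> [0, 2, 64, 32]
col 1: [0, 32, 0, 0] -> [0, 0, 0, 32]
col 2: [64, 0, 0, 0] -> [0, 0, 0, 64]
col 3: [4, 64, 2, 0] -> [0, 4, 64, 2]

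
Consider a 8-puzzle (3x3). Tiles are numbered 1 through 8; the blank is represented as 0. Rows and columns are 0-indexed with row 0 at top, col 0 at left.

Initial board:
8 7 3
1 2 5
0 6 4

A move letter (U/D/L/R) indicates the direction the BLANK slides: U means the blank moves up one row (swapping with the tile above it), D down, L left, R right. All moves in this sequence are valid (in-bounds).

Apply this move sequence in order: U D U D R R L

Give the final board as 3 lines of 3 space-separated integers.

Answer: 8 7 3
1 2 5
6 0 4

Derivation:
After move 1 (U):
8 7 3
0 2 5
1 6 4

After move 2 (D):
8 7 3
1 2 5
0 6 4

After move 3 (U):
8 7 3
0 2 5
1 6 4

After move 4 (D):
8 7 3
1 2 5
0 6 4

After move 5 (R):
8 7 3
1 2 5
6 0 4

After move 6 (R):
8 7 3
1 2 5
6 4 0

After move 7 (L):
8 7 3
1 2 5
6 0 4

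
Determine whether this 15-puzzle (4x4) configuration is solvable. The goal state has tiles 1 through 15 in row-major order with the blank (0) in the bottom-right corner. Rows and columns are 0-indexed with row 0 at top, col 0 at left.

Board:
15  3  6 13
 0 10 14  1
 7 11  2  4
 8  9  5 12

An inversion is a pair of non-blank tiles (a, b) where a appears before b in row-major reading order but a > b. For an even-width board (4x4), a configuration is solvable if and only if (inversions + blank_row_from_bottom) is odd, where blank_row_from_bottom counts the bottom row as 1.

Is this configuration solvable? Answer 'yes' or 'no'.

Answer: yes

Derivation:
Inversions: 56
Blank is in row 1 (0-indexed from top), which is row 3 counting from the bottom (bottom = 1).
56 + 3 = 59, which is odd, so the puzzle is solvable.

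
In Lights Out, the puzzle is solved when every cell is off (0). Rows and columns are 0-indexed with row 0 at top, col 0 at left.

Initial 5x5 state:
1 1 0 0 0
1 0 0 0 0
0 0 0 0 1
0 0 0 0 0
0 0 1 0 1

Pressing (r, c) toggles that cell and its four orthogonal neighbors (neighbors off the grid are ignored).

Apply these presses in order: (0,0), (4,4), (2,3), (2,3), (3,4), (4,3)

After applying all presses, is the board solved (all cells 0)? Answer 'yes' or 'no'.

Answer: yes

Derivation:
After press 1 at (0,0):
0 0 0 0 0
0 0 0 0 0
0 0 0 0 1
0 0 0 0 0
0 0 1 0 1

After press 2 at (4,4):
0 0 0 0 0
0 0 0 0 0
0 0 0 0 1
0 0 0 0 1
0 0 1 1 0

After press 3 at (2,3):
0 0 0 0 0
0 0 0 1 0
0 0 1 1 0
0 0 0 1 1
0 0 1 1 0

After press 4 at (2,3):
0 0 0 0 0
0 0 0 0 0
0 0 0 0 1
0 0 0 0 1
0 0 1 1 0

After press 5 at (3,4):
0 0 0 0 0
0 0 0 0 0
0 0 0 0 0
0 0 0 1 0
0 0 1 1 1

After press 6 at (4,3):
0 0 0 0 0
0 0 0 0 0
0 0 0 0 0
0 0 0 0 0
0 0 0 0 0

Lights still on: 0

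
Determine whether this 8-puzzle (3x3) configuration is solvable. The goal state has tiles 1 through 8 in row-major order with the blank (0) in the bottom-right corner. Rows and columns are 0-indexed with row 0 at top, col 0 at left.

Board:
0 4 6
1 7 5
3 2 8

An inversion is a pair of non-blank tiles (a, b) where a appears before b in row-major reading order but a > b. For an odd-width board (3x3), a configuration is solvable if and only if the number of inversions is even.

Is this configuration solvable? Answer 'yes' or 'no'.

Answer: no

Derivation:
Inversions (pairs i<j in row-major order where tile[i] > tile[j] > 0): 13
13 is odd, so the puzzle is not solvable.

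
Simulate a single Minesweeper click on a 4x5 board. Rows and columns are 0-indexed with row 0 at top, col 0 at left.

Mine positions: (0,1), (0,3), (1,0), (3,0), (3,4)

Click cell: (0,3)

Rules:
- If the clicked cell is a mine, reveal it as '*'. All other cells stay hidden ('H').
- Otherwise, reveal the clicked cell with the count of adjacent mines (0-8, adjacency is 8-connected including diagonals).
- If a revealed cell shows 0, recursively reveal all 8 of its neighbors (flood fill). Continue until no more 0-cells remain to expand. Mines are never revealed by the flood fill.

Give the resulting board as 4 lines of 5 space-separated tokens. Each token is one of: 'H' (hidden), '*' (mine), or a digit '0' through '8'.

H H H * H
H H H H H
H H H H H
H H H H H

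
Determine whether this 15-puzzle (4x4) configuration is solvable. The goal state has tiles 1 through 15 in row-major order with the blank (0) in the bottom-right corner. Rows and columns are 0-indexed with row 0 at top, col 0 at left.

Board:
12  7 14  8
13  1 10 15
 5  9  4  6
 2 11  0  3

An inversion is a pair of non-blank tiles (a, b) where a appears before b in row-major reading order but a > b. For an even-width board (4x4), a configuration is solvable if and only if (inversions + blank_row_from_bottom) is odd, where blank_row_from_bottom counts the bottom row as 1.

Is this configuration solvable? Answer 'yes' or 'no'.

Answer: yes

Derivation:
Inversions: 68
Blank is in row 3 (0-indexed from top), which is row 1 counting from the bottom (bottom = 1).
68 + 1 = 69, which is odd, so the puzzle is solvable.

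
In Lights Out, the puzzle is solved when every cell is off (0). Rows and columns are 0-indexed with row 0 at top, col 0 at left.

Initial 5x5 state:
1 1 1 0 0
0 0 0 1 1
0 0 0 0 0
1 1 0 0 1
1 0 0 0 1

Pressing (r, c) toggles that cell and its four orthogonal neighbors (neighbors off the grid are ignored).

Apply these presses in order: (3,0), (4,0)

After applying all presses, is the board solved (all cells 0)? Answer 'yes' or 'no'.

After press 1 at (3,0):
1 1 1 0 0
0 0 0 1 1
1 0 0 0 0
0 0 0 0 1
0 0 0 0 1

After press 2 at (4,0):
1 1 1 0 0
0 0 0 1 1
1 0 0 0 0
1 0 0 0 1
1 1 0 0 1

Lights still on: 11

Answer: no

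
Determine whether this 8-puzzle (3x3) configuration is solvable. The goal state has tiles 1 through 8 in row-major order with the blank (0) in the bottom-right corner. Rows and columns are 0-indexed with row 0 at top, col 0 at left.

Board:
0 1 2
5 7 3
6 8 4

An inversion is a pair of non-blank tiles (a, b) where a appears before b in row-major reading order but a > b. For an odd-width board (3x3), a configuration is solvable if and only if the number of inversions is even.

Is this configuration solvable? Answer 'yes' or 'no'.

Answer: no

Derivation:
Inversions (pairs i<j in row-major order where tile[i] > tile[j] > 0): 7
7 is odd, so the puzzle is not solvable.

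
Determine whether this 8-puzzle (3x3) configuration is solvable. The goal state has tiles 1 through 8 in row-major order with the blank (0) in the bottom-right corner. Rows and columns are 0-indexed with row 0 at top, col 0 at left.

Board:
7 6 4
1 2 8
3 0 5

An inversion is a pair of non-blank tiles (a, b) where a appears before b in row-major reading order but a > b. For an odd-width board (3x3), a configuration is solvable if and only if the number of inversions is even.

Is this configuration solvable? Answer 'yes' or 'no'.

Answer: yes

Derivation:
Inversions (pairs i<j in row-major order where tile[i] > tile[j] > 0): 16
16 is even, so the puzzle is solvable.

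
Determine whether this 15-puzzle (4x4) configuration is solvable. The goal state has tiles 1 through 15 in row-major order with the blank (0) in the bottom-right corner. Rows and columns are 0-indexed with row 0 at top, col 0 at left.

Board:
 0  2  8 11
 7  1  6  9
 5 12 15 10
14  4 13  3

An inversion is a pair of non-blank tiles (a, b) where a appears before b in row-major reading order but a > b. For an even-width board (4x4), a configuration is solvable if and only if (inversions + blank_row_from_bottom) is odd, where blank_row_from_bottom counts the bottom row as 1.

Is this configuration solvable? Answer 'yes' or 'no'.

Answer: yes

Derivation:
Inversions: 43
Blank is in row 0 (0-indexed from top), which is row 4 counting from the bottom (bottom = 1).
43 + 4 = 47, which is odd, so the puzzle is solvable.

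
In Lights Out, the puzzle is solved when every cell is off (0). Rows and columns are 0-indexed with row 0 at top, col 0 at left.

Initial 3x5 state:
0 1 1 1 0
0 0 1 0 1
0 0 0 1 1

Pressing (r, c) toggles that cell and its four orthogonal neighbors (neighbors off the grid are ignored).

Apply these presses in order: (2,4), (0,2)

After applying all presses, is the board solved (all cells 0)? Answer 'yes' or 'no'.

Answer: yes

Derivation:
After press 1 at (2,4):
0 1 1 1 0
0 0 1 0 0
0 0 0 0 0

After press 2 at (0,2):
0 0 0 0 0
0 0 0 0 0
0 0 0 0 0

Lights still on: 0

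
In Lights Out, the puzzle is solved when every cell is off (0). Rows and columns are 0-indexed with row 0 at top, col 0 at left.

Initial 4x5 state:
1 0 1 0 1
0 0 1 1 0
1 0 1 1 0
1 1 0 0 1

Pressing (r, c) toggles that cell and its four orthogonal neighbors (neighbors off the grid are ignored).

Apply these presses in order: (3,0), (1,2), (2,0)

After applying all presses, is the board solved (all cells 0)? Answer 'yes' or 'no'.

After press 1 at (3,0):
1 0 1 0 1
0 0 1 1 0
0 0 1 1 0
0 0 0 0 1

After press 2 at (1,2):
1 0 0 0 1
0 1 0 0 0
0 0 0 1 0
0 0 0 0 1

After press 3 at (2,0):
1 0 0 0 1
1 1 0 0 0
1 1 0 1 0
1 0 0 0 1

Lights still on: 9

Answer: no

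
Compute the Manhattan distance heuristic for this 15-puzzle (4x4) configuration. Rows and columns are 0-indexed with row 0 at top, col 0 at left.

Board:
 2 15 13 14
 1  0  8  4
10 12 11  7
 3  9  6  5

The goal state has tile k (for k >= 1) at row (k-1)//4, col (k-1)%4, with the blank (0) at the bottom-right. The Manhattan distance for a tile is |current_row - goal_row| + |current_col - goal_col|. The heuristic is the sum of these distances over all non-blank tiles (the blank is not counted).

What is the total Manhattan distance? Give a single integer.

Tile 2: at (0,0), goal (0,1), distance |0-0|+|0-1| = 1
Tile 15: at (0,1), goal (3,2), distance |0-3|+|1-2| = 4
Tile 13: at (0,2), goal (3,0), distance |0-3|+|2-0| = 5
Tile 14: at (0,3), goal (3,1), distance |0-3|+|3-1| = 5
Tile 1: at (1,0), goal (0,0), distance |1-0|+|0-0| = 1
Tile 8: at (1,2), goal (1,3), distance |1-1|+|2-3| = 1
Tile 4: at (1,3), goal (0,3), distance |1-0|+|3-3| = 1
Tile 10: at (2,0), goal (2,1), distance |2-2|+|0-1| = 1
Tile 12: at (2,1), goal (2,3), distance |2-2|+|1-3| = 2
Tile 11: at (2,2), goal (2,2), distance |2-2|+|2-2| = 0
Tile 7: at (2,3), goal (1,2), distance |2-1|+|3-2| = 2
Tile 3: at (3,0), goal (0,2), distance |3-0|+|0-2| = 5
Tile 9: at (3,1), goal (2,0), distance |3-2|+|1-0| = 2
Tile 6: at (3,2), goal (1,1), distance |3-1|+|2-1| = 3
Tile 5: at (3,3), goal (1,0), distance |3-1|+|3-0| = 5
Sum: 1 + 4 + 5 + 5 + 1 + 1 + 1 + 1 + 2 + 0 + 2 + 5 + 2 + 3 + 5 = 38

Answer: 38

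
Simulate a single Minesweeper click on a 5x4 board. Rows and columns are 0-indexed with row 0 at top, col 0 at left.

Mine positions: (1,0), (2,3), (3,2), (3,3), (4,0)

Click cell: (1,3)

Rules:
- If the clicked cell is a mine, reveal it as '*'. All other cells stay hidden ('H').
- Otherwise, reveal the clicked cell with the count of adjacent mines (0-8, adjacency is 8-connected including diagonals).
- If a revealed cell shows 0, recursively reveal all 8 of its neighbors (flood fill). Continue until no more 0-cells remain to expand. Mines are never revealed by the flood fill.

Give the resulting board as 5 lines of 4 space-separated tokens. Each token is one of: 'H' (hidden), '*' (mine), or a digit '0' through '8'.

H H H H
H H H 1
H H H H
H H H H
H H H H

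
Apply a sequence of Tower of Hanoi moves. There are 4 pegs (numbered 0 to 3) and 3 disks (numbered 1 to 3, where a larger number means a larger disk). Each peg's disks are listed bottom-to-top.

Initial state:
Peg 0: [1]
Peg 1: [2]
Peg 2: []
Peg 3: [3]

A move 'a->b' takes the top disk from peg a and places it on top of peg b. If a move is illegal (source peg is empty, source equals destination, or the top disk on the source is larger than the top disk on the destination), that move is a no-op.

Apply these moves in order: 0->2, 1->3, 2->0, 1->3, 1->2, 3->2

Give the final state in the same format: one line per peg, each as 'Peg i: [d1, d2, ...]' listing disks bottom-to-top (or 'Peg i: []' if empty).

Answer: Peg 0: [1]
Peg 1: []
Peg 2: [2]
Peg 3: [3]

Derivation:
After move 1 (0->2):
Peg 0: []
Peg 1: [2]
Peg 2: [1]
Peg 3: [3]

After move 2 (1->3):
Peg 0: []
Peg 1: []
Peg 2: [1]
Peg 3: [3, 2]

After move 3 (2->0):
Peg 0: [1]
Peg 1: []
Peg 2: []
Peg 3: [3, 2]

After move 4 (1->3):
Peg 0: [1]
Peg 1: []
Peg 2: []
Peg 3: [3, 2]

After move 5 (1->2):
Peg 0: [1]
Peg 1: []
Peg 2: []
Peg 3: [3, 2]

After move 6 (3->2):
Peg 0: [1]
Peg 1: []
Peg 2: [2]
Peg 3: [3]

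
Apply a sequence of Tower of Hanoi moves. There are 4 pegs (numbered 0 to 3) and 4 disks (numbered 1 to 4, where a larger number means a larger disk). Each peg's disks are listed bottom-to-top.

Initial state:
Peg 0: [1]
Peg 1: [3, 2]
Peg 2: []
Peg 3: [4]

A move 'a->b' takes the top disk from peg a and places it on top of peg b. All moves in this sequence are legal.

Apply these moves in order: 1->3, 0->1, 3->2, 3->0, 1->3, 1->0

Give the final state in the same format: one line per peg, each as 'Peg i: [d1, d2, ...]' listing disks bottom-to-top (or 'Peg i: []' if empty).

After move 1 (1->3):
Peg 0: [1]
Peg 1: [3]
Peg 2: []
Peg 3: [4, 2]

After move 2 (0->1):
Peg 0: []
Peg 1: [3, 1]
Peg 2: []
Peg 3: [4, 2]

After move 3 (3->2):
Peg 0: []
Peg 1: [3, 1]
Peg 2: [2]
Peg 3: [4]

After move 4 (3->0):
Peg 0: [4]
Peg 1: [3, 1]
Peg 2: [2]
Peg 3: []

After move 5 (1->3):
Peg 0: [4]
Peg 1: [3]
Peg 2: [2]
Peg 3: [1]

After move 6 (1->0):
Peg 0: [4, 3]
Peg 1: []
Peg 2: [2]
Peg 3: [1]

Answer: Peg 0: [4, 3]
Peg 1: []
Peg 2: [2]
Peg 3: [1]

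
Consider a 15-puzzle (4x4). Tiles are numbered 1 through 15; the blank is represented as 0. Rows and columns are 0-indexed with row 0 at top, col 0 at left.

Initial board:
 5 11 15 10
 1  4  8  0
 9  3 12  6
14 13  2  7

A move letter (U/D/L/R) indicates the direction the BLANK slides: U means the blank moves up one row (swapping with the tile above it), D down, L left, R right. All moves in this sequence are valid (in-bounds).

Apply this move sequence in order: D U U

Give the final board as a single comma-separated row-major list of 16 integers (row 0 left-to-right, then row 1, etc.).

Answer: 5, 11, 15, 0, 1, 4, 8, 10, 9, 3, 12, 6, 14, 13, 2, 7

Derivation:
After move 1 (D):
 5 11 15 10
 1  4  8  6
 9  3 12  0
14 13  2  7

After move 2 (U):
 5 11 15 10
 1  4  8  0
 9  3 12  6
14 13  2  7

After move 3 (U):
 5 11 15  0
 1  4  8 10
 9  3 12  6
14 13  2  7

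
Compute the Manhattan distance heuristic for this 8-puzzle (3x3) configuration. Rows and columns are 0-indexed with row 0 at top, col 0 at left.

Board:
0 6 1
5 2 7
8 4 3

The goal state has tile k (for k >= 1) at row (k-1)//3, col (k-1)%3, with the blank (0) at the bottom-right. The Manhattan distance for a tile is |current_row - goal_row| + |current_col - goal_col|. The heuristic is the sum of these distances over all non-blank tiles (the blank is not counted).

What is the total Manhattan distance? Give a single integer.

Answer: 14

Derivation:
Tile 6: at (0,1), goal (1,2), distance |0-1|+|1-2| = 2
Tile 1: at (0,2), goal (0,0), distance |0-0|+|2-0| = 2
Tile 5: at (1,0), goal (1,1), distance |1-1|+|0-1| = 1
Tile 2: at (1,1), goal (0,1), distance |1-0|+|1-1| = 1
Tile 7: at (1,2), goal (2,0), distance |1-2|+|2-0| = 3
Tile 8: at (2,0), goal (2,1), distance |2-2|+|0-1| = 1
Tile 4: at (2,1), goal (1,0), distance |2-1|+|1-0| = 2
Tile 3: at (2,2), goal (0,2), distance |2-0|+|2-2| = 2
Sum: 2 + 2 + 1 + 1 + 3 + 1 + 2 + 2 = 14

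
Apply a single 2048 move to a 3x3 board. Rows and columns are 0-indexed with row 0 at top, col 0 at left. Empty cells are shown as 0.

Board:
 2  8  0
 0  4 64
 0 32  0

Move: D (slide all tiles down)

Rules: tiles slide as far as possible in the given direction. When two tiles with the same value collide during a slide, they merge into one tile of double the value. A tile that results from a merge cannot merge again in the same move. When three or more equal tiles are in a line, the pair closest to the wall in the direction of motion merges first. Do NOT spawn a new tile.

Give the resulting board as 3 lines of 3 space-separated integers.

Slide down:
col 0: [2, 0, 0] -> [0, 0, 2]
col 1: [8, 4, 32] -> [8, 4, 32]
col 2: [0, 64, 0] -> [0, 0, 64]

Answer:  0  8  0
 0  4  0
 2 32 64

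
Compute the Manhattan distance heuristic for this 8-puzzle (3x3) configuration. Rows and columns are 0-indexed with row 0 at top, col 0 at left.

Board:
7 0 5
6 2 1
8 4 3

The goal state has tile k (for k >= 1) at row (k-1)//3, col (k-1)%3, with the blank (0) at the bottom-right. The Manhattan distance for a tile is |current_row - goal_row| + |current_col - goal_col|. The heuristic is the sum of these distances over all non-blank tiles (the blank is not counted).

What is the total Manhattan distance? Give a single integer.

Tile 7: at (0,0), goal (2,0), distance |0-2|+|0-0| = 2
Tile 5: at (0,2), goal (1,1), distance |0-1|+|2-1| = 2
Tile 6: at (1,0), goal (1,2), distance |1-1|+|0-2| = 2
Tile 2: at (1,1), goal (0,1), distance |1-0|+|1-1| = 1
Tile 1: at (1,2), goal (0,0), distance |1-0|+|2-0| = 3
Tile 8: at (2,0), goal (2,1), distance |2-2|+|0-1| = 1
Tile 4: at (2,1), goal (1,0), distance |2-1|+|1-0| = 2
Tile 3: at (2,2), goal (0,2), distance |2-0|+|2-2| = 2
Sum: 2 + 2 + 2 + 1 + 3 + 1 + 2 + 2 = 15

Answer: 15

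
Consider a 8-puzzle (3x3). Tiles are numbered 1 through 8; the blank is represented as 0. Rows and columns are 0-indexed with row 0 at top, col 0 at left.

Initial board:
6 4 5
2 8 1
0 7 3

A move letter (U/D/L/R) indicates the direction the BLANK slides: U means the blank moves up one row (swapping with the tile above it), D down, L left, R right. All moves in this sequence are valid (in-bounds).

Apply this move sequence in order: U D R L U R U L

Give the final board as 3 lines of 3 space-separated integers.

Answer: 0 6 5
8 4 1
2 7 3

Derivation:
After move 1 (U):
6 4 5
0 8 1
2 7 3

After move 2 (D):
6 4 5
2 8 1
0 7 3

After move 3 (R):
6 4 5
2 8 1
7 0 3

After move 4 (L):
6 4 5
2 8 1
0 7 3

After move 5 (U):
6 4 5
0 8 1
2 7 3

After move 6 (R):
6 4 5
8 0 1
2 7 3

After move 7 (U):
6 0 5
8 4 1
2 7 3

After move 8 (L):
0 6 5
8 4 1
2 7 3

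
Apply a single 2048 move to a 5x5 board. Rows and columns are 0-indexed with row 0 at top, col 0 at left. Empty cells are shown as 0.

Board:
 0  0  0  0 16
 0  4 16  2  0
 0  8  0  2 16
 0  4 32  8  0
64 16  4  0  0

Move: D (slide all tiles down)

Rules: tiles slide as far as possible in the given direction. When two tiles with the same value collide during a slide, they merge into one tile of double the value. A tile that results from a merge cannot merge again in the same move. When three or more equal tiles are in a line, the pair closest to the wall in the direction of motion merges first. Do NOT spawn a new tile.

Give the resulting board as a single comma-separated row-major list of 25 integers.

Answer: 0, 0, 0, 0, 0, 0, 4, 0, 0, 0, 0, 8, 16, 0, 0, 0, 4, 32, 4, 0, 64, 16, 4, 8, 32

Derivation:
Slide down:
col 0: [0, 0, 0, 0, 64] -> [0, 0, 0, 0, 64]
col 1: [0, 4, 8, 4, 16] -> [0, 4, 8, 4, 16]
col 2: [0, 16, 0, 32, 4] -> [0, 0, 16, 32, 4]
col 3: [0, 2, 2, 8, 0] -> [0, 0, 0, 4, 8]
col 4: [16, 0, 16, 0, 0] -> [0, 0, 0, 0, 32]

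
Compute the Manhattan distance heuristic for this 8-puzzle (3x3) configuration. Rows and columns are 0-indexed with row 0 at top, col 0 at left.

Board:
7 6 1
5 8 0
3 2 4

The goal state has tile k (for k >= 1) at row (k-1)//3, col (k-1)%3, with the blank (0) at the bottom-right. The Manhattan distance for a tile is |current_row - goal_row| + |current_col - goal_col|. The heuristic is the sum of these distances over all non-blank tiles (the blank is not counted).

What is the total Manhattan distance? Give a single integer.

Answer: 17

Derivation:
Tile 7: at (0,0), goal (2,0), distance |0-2|+|0-0| = 2
Tile 6: at (0,1), goal (1,2), distance |0-1|+|1-2| = 2
Tile 1: at (0,2), goal (0,0), distance |0-0|+|2-0| = 2
Tile 5: at (1,0), goal (1,1), distance |1-1|+|0-1| = 1
Tile 8: at (1,1), goal (2,1), distance |1-2|+|1-1| = 1
Tile 3: at (2,0), goal (0,2), distance |2-0|+|0-2| = 4
Tile 2: at (2,1), goal (0,1), distance |2-0|+|1-1| = 2
Tile 4: at (2,2), goal (1,0), distance |2-1|+|2-0| = 3
Sum: 2 + 2 + 2 + 1 + 1 + 4 + 2 + 3 = 17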